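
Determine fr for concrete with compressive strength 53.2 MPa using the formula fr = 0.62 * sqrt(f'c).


fr = 0.62 * sqrt(53.2)
= 4.522 MPa

4.522


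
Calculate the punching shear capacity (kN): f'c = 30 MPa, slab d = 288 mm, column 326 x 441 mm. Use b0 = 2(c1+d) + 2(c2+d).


b0 = 2*(326 + 288) + 2*(441 + 288) = 2686 mm
Vc = 0.33 * sqrt(30) * 2686 * 288 / 1000
= 1398.21 kN

1398.21


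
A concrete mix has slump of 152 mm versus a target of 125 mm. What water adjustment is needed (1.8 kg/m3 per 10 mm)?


Difference = 125 - 152 = -27 mm
Water adjustment = -27 * 1.8 / 10 = -4.9 kg/m3

-4.9


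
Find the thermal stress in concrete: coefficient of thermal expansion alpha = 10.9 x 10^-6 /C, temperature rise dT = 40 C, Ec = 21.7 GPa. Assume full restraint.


sigma = alpha * dT * Ec
= 10.9e-6 * 40 * 21.7 * 1000
= 9.461 MPa

9.461


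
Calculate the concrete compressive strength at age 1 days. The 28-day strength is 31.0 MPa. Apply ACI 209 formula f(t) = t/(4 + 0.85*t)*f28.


f(1) = 1 / (4 + 0.85 * 1) * 31.0
= 1 / 4.85 * 31.0
= 6.39 MPa

6.39


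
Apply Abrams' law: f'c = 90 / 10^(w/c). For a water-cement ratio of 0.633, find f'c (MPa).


f'c = 90 / 10^0.633
= 90 / 4.295
= 20.95 MPa

20.95


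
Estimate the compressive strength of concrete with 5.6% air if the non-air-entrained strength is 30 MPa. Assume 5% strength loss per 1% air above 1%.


Strength loss = (5.6 - 1) * 5 = 23.0%
f'c = 30 * (1 - 23.0/100)
= 23.1 MPa

23.1


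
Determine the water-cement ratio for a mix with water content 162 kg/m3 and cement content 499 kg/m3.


w/c = water / cement
w/c = 162 / 499 = 0.325

0.325


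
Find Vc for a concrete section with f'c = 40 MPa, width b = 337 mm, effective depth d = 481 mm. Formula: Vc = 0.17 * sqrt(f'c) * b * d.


Vc = 0.17 * sqrt(40) * 337 * 481 / 1000
= 174.28 kN

174.28


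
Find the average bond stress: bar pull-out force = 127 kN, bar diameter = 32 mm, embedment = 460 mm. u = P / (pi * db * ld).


u = P / (pi * db * ld)
= 127 * 1000 / (pi * 32 * 460)
= 2.746 MPa

2.746


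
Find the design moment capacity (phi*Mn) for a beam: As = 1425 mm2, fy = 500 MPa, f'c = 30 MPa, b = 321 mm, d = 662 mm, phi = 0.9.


a = As * fy / (0.85 * f'c * b)
= 1425 * 500 / (0.85 * 30 * 321)
= 87.0442 mm
Mn = As * fy * (d - a/2) / 10^6
= 440.6655 kN-m
phi*Mn = 0.9 * 440.6655 = 396.6 kN-m

396.6


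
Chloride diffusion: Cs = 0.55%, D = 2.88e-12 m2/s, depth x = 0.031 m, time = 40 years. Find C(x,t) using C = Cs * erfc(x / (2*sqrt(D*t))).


t_seconds = 40 * 365.25 * 24 * 3600 = 1262304000.0 s
arg = 0.031 / (2 * sqrt(2.88e-12 * 1262304000.0))
= 0.2571
erfc(0.2571) = 0.7162
C = 0.55 * 0.7162 = 0.3939%

0.3939


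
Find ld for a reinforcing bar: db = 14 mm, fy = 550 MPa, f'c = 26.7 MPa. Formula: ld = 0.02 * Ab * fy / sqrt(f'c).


Ab = pi * 14^2 / 4 = 153.938 mm2
ld = 0.02 * 153.938 * 550 / sqrt(26.7)
= 327.7 mm

327.7


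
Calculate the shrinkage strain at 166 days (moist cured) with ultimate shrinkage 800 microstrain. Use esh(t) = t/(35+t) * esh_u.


esh(166) = 166 / (35 + 166) * 800
= 166 / 201 * 800
= 660.7 microstrain

660.7


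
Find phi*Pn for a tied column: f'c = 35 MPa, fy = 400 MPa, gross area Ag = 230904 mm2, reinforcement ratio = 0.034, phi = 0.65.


Ast = rho * Ag = 0.034 * 230904 = 7850.736 mm2
phi*Pn = 0.65 * 0.80 * (0.85 * 35 * (230904 - 7850.736) + 400 * 7850.736) / 1000
= 5083.59 kN

5083.59


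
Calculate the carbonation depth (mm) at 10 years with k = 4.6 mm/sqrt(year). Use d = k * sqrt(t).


depth = k * sqrt(t)
= 4.6 * sqrt(10)
= 14.55 mm

14.55


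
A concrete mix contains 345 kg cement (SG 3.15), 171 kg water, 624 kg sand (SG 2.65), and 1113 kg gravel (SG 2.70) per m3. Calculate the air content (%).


Vol cement = 345 / (3.15 * 1000) = 0.109524 m3
Vol water = 171 / 1000 = 0.171 m3
Vol sand = 624 / (2.65 * 1000) = 0.235472 m3
Vol gravel = 1113 / (2.70 * 1000) = 0.412222 m3
Total solid + water volume = 0.928218 m3
Air = (1 - 0.928218) * 100 = 7.18%

7.18


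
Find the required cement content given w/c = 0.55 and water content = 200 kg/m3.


Cement = water / (w/c)
= 200 / 0.55
= 363.6 kg/m3

363.6


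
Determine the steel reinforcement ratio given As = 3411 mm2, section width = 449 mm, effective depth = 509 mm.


rho = As / (b * d)
= 3411 / (449 * 509)
= 0.0149

0.0149


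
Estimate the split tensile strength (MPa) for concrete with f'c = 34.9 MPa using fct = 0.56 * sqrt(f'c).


fct = 0.56 * sqrt(34.9)
= 0.56 * 5.908
= 3.308 MPa

3.308


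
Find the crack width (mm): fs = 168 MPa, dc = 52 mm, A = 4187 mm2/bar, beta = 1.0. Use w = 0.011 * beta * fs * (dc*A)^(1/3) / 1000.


w = 0.011 * beta * fs * (dc * A)^(1/3) / 1000
= 0.011 * 1.0 * 168 * (52 * 4187)^(1/3) / 1000
= 0.111 mm

0.111


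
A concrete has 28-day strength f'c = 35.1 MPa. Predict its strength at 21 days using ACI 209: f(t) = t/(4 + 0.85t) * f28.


f(21) = 21 / (4 + 0.85 * 21) * 35.1
= 21 / 21.85 * 35.1
= 33.73 MPa

33.73


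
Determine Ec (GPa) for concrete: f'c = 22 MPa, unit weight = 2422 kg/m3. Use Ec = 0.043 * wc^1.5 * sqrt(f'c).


Ec = 0.043 * 2422^1.5 * sqrt(22) / 1000
= 24.04 GPa

24.04


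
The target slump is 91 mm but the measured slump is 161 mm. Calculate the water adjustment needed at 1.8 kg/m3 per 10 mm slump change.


Difference = 91 - 161 = -70 mm
Water adjustment = -70 * 1.8 / 10 = -12.6 kg/m3

-12.6


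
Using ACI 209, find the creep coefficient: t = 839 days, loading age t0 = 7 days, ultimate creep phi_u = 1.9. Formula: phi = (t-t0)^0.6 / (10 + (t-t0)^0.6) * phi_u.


dt = 839 - 7 = 832
phi = 832^0.6 / (10 + 832^0.6) * 1.9
= 1.614

1.614


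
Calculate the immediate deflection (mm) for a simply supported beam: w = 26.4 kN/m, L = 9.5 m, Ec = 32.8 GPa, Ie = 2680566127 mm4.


Convert: L = 9.5 m = 9500 mm, Ec = 32.8 GPa = 32800 MPa
delta = 5 * 26.4 * 9500^4 / (384 * 32800 * 2680566127)
= 31.84 mm

31.84


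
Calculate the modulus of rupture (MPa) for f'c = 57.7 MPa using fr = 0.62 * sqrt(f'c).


fr = 0.62 * sqrt(57.7)
= 4.71 MPa

4.71


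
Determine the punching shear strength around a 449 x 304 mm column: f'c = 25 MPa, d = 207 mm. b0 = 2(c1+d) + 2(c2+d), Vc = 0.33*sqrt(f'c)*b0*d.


b0 = 2*(449 + 207) + 2*(304 + 207) = 2334 mm
Vc = 0.33 * sqrt(25) * 2334 * 207 / 1000
= 797.18 kN

797.18


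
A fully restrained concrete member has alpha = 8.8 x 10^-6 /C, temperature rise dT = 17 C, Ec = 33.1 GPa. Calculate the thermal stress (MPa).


sigma = alpha * dT * Ec
= 8.8e-6 * 17 * 33.1 * 1000
= 4.952 MPa

4.952


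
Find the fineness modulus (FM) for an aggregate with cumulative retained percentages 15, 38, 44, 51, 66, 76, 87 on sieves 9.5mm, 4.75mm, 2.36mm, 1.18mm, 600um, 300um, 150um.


FM = sum(cumulative % retained) / 100
= 377 / 100
= 3.77

3.77


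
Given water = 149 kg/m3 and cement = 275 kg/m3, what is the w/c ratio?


w/c = water / cement
w/c = 149 / 275 = 0.542

0.542


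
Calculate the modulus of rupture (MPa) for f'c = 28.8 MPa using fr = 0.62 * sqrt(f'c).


fr = 0.62 * sqrt(28.8)
= 3.327 MPa

3.327


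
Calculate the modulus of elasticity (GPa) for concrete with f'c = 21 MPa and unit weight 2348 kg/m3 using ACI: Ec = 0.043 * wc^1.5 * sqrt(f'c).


Ec = 0.043 * 2348^1.5 * sqrt(21) / 1000
= 22.42 GPa

22.42


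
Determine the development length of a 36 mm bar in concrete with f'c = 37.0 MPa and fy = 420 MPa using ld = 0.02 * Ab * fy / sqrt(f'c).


Ab = pi * 36^2 / 4 = 1017.876 mm2
ld = 0.02 * 1017.876 * 420 / sqrt(37.0)
= 1405.6 mm

1405.6


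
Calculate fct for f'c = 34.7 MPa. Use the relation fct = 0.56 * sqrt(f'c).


fct = 0.56 * sqrt(34.7)
= 0.56 * 5.891
= 3.299 MPa

3.299


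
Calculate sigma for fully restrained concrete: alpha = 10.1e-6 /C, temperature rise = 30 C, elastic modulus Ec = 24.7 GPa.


sigma = alpha * dT * Ec
= 10.1e-6 * 30 * 24.7 * 1000
= 7.484 MPa

7.484


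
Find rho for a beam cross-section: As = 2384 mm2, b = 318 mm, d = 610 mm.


rho = As / (b * d)
= 2384 / (318 * 610)
= 0.0123

0.0123


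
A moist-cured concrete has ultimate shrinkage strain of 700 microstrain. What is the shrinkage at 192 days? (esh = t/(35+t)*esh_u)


esh(192) = 192 / (35 + 192) * 700
= 192 / 227 * 700
= 592.1 microstrain

592.1


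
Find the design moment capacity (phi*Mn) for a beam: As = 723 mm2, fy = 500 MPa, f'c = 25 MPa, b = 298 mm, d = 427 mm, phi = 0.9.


a = As * fy / (0.85 * f'c * b)
= 723 * 500 / (0.85 * 25 * 298)
= 57.0865 mm
Mn = As * fy * (d - a/2) / 10^6
= 144.0421 kN-m
phi*Mn = 0.9 * 144.0421 = 129.64 kN-m

129.64


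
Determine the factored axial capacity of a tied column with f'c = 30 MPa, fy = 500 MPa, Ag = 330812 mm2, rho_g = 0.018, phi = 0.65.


Ast = rho * Ag = 0.018 * 330812 = 5954.616 mm2
phi*Pn = 0.65 * 0.80 * (0.85 * 30 * (330812 - 5954.616) + 500 * 5954.616) / 1000
= 5855.81 kN

5855.81


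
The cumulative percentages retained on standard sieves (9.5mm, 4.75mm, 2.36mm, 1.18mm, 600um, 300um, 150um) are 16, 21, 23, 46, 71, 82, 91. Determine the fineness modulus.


FM = sum(cumulative % retained) / 100
= 350 / 100
= 3.5

3.5


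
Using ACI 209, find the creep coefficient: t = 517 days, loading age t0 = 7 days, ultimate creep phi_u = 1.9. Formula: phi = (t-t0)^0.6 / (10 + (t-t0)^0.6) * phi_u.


dt = 517 - 7 = 510
phi = 510^0.6 / (10 + 510^0.6) * 1.9
= 1.535

1.535


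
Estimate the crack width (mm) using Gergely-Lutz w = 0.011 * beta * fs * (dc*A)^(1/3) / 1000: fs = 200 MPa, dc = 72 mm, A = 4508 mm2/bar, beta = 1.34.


w = 0.011 * beta * fs * (dc * A)^(1/3) / 1000
= 0.011 * 1.34 * 200 * (72 * 4508)^(1/3) / 1000
= 0.203 mm

0.203


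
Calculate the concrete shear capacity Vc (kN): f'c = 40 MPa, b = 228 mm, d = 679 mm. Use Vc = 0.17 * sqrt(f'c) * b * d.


Vc = 0.17 * sqrt(40) * 228 * 679 / 1000
= 166.45 kN

166.45


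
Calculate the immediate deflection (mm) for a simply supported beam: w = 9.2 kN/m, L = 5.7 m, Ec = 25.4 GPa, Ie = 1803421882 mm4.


Convert: L = 5.7 m = 5700 mm, Ec = 25.4 GPa = 25400 MPa
delta = 5 * 9.2 * 5700^4 / (384 * 25400 * 1803421882)
= 2.76 mm

2.76


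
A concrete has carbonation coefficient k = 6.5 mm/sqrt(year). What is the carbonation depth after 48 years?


depth = k * sqrt(t)
= 6.5 * sqrt(48)
= 45.03 mm

45.03


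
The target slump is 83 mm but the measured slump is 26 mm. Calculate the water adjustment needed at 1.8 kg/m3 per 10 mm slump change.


Difference = 83 - 26 = 57 mm
Water adjustment = 57 * 1.8 / 10 = 10.3 kg/m3

10.3


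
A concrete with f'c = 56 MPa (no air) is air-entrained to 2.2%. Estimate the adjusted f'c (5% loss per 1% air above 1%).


Strength loss = (2.2 - 1) * 5 = 6.0%
f'c = 56 * (1 - 6.0/100)
= 52.64 MPa

52.64


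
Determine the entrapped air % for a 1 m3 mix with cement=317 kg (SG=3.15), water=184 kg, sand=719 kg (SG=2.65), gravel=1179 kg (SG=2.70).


Vol cement = 317 / (3.15 * 1000) = 0.100635 m3
Vol water = 184 / 1000 = 0.184 m3
Vol sand = 719 / (2.65 * 1000) = 0.271321 m3
Vol gravel = 1179 / (2.70 * 1000) = 0.436667 m3
Total solid + water volume = 0.992622 m3
Air = (1 - 0.992622) * 100 = 0.74%

0.74


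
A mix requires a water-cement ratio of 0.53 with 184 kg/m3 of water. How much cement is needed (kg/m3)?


Cement = water / (w/c)
= 184 / 0.53
= 347.2 kg/m3

347.2


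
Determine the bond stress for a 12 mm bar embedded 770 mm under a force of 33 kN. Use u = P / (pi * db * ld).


u = P / (pi * db * ld)
= 33 * 1000 / (pi * 12 * 770)
= 1.137 MPa

1.137


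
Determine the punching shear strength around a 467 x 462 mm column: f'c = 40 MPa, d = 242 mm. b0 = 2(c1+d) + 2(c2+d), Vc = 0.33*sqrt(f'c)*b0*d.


b0 = 2*(467 + 242) + 2*(462 + 242) = 2826 mm
Vc = 0.33 * sqrt(40) * 2826 * 242 / 1000
= 1427.35 kN

1427.35


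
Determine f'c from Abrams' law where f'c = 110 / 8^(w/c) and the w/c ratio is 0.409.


f'c = 110 / 8^0.409
= 110 / 2.341
= 46.99 MPa

46.99


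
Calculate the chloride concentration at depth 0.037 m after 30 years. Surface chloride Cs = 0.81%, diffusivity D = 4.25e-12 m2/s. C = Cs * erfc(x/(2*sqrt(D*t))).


t_seconds = 30 * 365.25 * 24 * 3600 = 946728000.0 s
arg = 0.037 / (2 * sqrt(4.25e-12 * 946728000.0))
= 0.2917
erfc(0.2917) = 0.68
C = 0.81 * 0.68 = 0.5508%

0.5508


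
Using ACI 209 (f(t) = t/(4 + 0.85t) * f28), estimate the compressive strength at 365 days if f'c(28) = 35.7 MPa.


f(365) = 365 / (4 + 0.85 * 365) * 35.7
= 365 / 314.25 * 35.7
= 41.47 MPa

41.47


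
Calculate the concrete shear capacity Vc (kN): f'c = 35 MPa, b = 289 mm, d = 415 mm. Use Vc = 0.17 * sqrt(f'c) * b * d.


Vc = 0.17 * sqrt(35) * 289 * 415 / 1000
= 120.62 kN

120.62


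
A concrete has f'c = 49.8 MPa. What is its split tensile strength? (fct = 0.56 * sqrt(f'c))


fct = 0.56 * sqrt(49.8)
= 0.56 * 7.057
= 3.952 MPa

3.952


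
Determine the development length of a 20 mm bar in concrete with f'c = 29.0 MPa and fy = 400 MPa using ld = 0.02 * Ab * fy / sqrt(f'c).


Ab = pi * 20^2 / 4 = 314.159 mm2
ld = 0.02 * 314.159 * 400 / sqrt(29.0)
= 466.7 mm

466.7


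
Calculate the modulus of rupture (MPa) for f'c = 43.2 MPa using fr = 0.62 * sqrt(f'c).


fr = 0.62 * sqrt(43.2)
= 4.075 MPa

4.075


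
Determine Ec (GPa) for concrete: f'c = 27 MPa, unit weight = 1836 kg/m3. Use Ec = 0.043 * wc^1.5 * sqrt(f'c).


Ec = 0.043 * 1836^1.5 * sqrt(27) / 1000
= 17.58 GPa

17.58


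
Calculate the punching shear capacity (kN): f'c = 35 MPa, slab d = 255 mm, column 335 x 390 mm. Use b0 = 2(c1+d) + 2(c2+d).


b0 = 2*(335 + 255) + 2*(390 + 255) = 2470 mm
Vc = 0.33 * sqrt(35) * 2470 * 255 / 1000
= 1229.66 kN

1229.66


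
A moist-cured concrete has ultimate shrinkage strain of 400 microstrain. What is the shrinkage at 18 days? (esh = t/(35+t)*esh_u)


esh(18) = 18 / (35 + 18) * 400
= 18 / 53 * 400
= 135.8 microstrain

135.8


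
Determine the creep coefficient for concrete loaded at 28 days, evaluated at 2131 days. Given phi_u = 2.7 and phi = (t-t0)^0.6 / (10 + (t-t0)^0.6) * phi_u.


dt = 2131 - 28 = 2103
phi = 2103^0.6 / (10 + 2103^0.6) * 2.7
= 2.451

2.451


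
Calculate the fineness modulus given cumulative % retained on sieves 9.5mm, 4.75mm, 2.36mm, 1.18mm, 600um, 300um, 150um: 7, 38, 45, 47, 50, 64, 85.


FM = sum(cumulative % retained) / 100
= 336 / 100
= 3.36

3.36


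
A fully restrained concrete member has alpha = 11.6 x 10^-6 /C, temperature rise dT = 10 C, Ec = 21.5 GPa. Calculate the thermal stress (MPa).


sigma = alpha * dT * Ec
= 11.6e-6 * 10 * 21.5 * 1000
= 2.494 MPa

2.494


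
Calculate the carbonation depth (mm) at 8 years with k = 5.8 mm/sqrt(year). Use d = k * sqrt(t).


depth = k * sqrt(t)
= 5.8 * sqrt(8)
= 16.4 mm

16.4


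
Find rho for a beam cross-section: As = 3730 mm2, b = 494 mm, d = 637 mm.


rho = As / (b * d)
= 3730 / (494 * 637)
= 0.0119

0.0119


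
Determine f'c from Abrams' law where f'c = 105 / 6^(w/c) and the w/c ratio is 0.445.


f'c = 105 / 6^0.445
= 105 / 2.22
= 47.31 MPa

47.31


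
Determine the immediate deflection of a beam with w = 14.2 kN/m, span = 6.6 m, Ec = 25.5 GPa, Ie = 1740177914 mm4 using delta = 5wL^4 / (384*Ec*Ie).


Convert: L = 6.6 m = 6600 mm, Ec = 25.5 GPa = 25500 MPa
delta = 5 * 14.2 * 6600^4 / (384 * 25500 * 1740177914)
= 7.91 mm

7.91


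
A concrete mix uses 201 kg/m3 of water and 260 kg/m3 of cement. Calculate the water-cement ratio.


w/c = water / cement
w/c = 201 / 260 = 0.773

0.773


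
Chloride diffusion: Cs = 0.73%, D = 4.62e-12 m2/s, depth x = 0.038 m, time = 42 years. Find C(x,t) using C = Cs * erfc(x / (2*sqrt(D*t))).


t_seconds = 42 * 365.25 * 24 * 3600 = 1325419200.0 s
arg = 0.038 / (2 * sqrt(4.62e-12 * 1325419200.0))
= 0.2428
erfc(0.2428) = 0.7313
C = 0.73 * 0.7313 = 0.5339%

0.5339


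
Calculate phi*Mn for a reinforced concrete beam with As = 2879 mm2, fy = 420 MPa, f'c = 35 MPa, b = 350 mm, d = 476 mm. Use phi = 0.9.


a = As * fy / (0.85 * f'c * b)
= 2879 * 420 / (0.85 * 35 * 350)
= 116.1277 mm
Mn = As * fy * (d - a/2) / 10^6
= 505.36 kN-m
phi*Mn = 0.9 * 505.36 = 454.82 kN-m

454.82


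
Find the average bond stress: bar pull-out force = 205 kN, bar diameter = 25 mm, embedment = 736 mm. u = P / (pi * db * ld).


u = P / (pi * db * ld)
= 205 * 1000 / (pi * 25 * 736)
= 3.546 MPa

3.546


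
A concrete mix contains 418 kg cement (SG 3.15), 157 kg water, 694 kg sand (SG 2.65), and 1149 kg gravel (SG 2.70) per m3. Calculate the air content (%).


Vol cement = 418 / (3.15 * 1000) = 0.132698 m3
Vol water = 157 / 1000 = 0.157 m3
Vol sand = 694 / (2.65 * 1000) = 0.261887 m3
Vol gravel = 1149 / (2.70 * 1000) = 0.425556 m3
Total solid + water volume = 0.977141 m3
Air = (1 - 0.977141) * 100 = 2.29%

2.29


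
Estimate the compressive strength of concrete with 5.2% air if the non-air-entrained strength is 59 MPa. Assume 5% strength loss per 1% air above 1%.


Strength loss = (5.2 - 1) * 5 = 21.0%
f'c = 59 * (1 - 21.0/100)
= 46.61 MPa

46.61


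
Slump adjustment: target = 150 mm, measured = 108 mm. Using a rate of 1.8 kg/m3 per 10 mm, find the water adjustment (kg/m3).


Difference = 150 - 108 = 42 mm
Water adjustment = 42 * 1.8 / 10 = 7.6 kg/m3

7.6


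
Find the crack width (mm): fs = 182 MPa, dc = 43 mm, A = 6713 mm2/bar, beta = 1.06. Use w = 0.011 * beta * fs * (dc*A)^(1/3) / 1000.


w = 0.011 * beta * fs * (dc * A)^(1/3) / 1000
= 0.011 * 1.06 * 182 * (43 * 6713)^(1/3) / 1000
= 0.14 mm

0.14


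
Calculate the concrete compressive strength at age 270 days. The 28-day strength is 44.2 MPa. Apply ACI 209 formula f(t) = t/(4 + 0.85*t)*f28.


f(270) = 270 / (4 + 0.85 * 270) * 44.2
= 270 / 233.5 * 44.2
= 51.11 MPa

51.11


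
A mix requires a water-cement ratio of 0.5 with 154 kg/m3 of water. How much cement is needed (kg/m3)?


Cement = water / (w/c)
= 154 / 0.5
= 308.0 kg/m3

308.0


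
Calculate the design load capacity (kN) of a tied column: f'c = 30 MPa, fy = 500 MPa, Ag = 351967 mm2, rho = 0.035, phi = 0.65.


Ast = rho * Ag = 0.035 * 351967 = 12318.845 mm2
phi*Pn = 0.65 * 0.80 * (0.85 * 30 * (351967 - 12318.845) + 500 * 12318.845) / 1000
= 7706.63 kN

7706.63


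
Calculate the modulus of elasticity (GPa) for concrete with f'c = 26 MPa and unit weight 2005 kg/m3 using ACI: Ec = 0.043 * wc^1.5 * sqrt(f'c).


Ec = 0.043 * 2005^1.5 * sqrt(26) / 1000
= 19.68 GPa

19.68


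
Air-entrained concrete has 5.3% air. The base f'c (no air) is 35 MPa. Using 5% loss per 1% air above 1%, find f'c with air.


Strength loss = (5.3 - 1) * 5 = 21.5%
f'c = 35 * (1 - 21.5/100)
= 27.48 MPa

27.48


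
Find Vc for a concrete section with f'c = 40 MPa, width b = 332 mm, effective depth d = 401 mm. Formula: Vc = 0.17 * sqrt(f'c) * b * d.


Vc = 0.17 * sqrt(40) * 332 * 401 / 1000
= 143.14 kN

143.14


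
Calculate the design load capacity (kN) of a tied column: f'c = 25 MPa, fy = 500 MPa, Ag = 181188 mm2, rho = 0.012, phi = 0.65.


Ast = rho * Ag = 0.012 * 181188 = 2174.256 mm2
phi*Pn = 0.65 * 0.80 * (0.85 * 25 * (181188 - 2174.256) + 500 * 2174.256) / 1000
= 2543.41 kN

2543.41


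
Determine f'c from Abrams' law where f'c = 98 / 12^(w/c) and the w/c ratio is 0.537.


f'c = 98 / 12^0.537
= 98 / 3.798
= 25.81 MPa

25.81


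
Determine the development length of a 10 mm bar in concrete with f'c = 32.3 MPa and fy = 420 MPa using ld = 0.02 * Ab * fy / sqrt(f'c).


Ab = pi * 10^2 / 4 = 78.54 mm2
ld = 0.02 * 78.54 * 420 / sqrt(32.3)
= 116.1 mm

116.1


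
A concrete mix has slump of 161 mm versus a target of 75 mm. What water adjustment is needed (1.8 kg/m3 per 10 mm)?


Difference = 75 - 161 = -86 mm
Water adjustment = -86 * 1.8 / 10 = -15.5 kg/m3

-15.5


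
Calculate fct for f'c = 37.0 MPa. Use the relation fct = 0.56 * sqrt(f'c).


fct = 0.56 * sqrt(37.0)
= 0.56 * 6.083
= 3.406 MPa

3.406


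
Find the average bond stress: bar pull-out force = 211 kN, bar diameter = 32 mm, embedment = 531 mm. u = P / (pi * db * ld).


u = P / (pi * db * ld)
= 211 * 1000 / (pi * 32 * 531)
= 3.953 MPa

3.953


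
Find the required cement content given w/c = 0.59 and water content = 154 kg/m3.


Cement = water / (w/c)
= 154 / 0.59
= 261.0 kg/m3

261.0


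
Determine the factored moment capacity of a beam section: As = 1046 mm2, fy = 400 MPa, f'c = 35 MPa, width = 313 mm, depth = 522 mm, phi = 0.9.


a = As * fy / (0.85 * f'c * b)
= 1046 * 400 / (0.85 * 35 * 313)
= 44.9325 mm
Mn = As * fy * (d - a/2) / 10^6
= 209.0049 kN-m
phi*Mn = 0.9 * 209.0049 = 188.1 kN-m

188.1


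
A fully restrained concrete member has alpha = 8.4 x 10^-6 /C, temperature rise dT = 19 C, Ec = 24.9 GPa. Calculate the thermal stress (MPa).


sigma = alpha * dT * Ec
= 8.4e-6 * 19 * 24.9 * 1000
= 3.974 MPa

3.974


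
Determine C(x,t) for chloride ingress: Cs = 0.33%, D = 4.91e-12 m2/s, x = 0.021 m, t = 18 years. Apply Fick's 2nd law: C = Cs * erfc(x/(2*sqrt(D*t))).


t_seconds = 18 * 365.25 * 24 * 3600 = 568036800.0 s
arg = 0.021 / (2 * sqrt(4.91e-12 * 568036800.0))
= 0.1988
erfc(0.1988) = 0.7786
C = 0.33 * 0.7786 = 0.2569%

0.2569


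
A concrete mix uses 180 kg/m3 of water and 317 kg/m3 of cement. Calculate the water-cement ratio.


w/c = water / cement
w/c = 180 / 317 = 0.568

0.568


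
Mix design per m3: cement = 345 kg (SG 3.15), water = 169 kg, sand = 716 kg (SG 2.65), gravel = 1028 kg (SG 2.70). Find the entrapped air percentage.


Vol cement = 345 / (3.15 * 1000) = 0.109524 m3
Vol water = 169 / 1000 = 0.169 m3
Vol sand = 716 / (2.65 * 1000) = 0.270189 m3
Vol gravel = 1028 / (2.70 * 1000) = 0.380741 m3
Total solid + water volume = 0.929453 m3
Air = (1 - 0.929453) * 100 = 7.05%

7.05


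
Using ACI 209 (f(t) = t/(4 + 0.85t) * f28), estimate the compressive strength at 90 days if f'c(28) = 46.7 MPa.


f(90) = 90 / (4 + 0.85 * 90) * 46.7
= 90 / 80.5 * 46.7
= 52.21 MPa

52.21


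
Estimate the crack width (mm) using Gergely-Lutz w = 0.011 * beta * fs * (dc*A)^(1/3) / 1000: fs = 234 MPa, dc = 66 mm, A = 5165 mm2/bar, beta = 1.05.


w = 0.011 * beta * fs * (dc * A)^(1/3) / 1000
= 0.011 * 1.05 * 234 * (66 * 5165)^(1/3) / 1000
= 0.189 mm

0.189


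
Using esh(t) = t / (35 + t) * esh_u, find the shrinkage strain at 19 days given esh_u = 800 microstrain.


esh(19) = 19 / (35 + 19) * 800
= 19 / 54 * 800
= 281.5 microstrain

281.5


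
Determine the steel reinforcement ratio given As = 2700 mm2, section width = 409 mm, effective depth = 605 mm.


rho = As / (b * d)
= 2700 / (409 * 605)
= 0.0109

0.0109


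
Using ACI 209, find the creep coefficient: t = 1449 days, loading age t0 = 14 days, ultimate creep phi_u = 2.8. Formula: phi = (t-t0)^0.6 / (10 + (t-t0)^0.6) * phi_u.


dt = 1449 - 14 = 1435
phi = 1435^0.6 / (10 + 1435^0.6) * 2.8
= 2.483

2.483


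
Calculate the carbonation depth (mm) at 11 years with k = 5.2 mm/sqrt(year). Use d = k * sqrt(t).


depth = k * sqrt(t)
= 5.2 * sqrt(11)
= 17.25 mm

17.25


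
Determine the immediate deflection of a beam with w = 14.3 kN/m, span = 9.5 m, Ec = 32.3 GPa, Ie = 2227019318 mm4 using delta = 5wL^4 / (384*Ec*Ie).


Convert: L = 9.5 m = 9500 mm, Ec = 32.3 GPa = 32300 MPa
delta = 5 * 14.3 * 9500^4 / (384 * 32300 * 2227019318)
= 21.08 mm

21.08


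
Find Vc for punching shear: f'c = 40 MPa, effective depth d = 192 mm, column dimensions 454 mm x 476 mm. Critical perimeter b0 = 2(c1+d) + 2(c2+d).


b0 = 2*(454 + 192) + 2*(476 + 192) = 2628 mm
Vc = 0.33 * sqrt(40) * 2628 * 192 / 1000
= 1053.1 kN

1053.1


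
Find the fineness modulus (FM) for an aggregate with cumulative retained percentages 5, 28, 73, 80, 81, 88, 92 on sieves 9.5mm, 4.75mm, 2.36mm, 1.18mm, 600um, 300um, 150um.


FM = sum(cumulative % retained) / 100
= 447 / 100
= 4.47

4.47


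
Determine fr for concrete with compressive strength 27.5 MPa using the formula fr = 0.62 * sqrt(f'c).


fr = 0.62 * sqrt(27.5)
= 3.251 MPa

3.251


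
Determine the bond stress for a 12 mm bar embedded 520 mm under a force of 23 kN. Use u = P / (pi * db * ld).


u = P / (pi * db * ld)
= 23 * 1000 / (pi * 12 * 520)
= 1.173 MPa

1.173


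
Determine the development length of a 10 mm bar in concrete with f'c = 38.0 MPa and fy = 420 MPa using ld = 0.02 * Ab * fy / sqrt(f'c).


Ab = pi * 10^2 / 4 = 78.54 mm2
ld = 0.02 * 78.54 * 420 / sqrt(38.0)
= 107.0 mm

107.0


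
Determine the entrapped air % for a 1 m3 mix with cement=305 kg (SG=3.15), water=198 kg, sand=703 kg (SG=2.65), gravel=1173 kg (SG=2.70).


Vol cement = 305 / (3.15 * 1000) = 0.096825 m3
Vol water = 198 / 1000 = 0.198 m3
Vol sand = 703 / (2.65 * 1000) = 0.265283 m3
Vol gravel = 1173 / (2.70 * 1000) = 0.434444 m3
Total solid + water volume = 0.994553 m3
Air = (1 - 0.994553) * 100 = 0.54%

0.54


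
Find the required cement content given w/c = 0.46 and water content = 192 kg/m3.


Cement = water / (w/c)
= 192 / 0.46
= 417.4 kg/m3

417.4


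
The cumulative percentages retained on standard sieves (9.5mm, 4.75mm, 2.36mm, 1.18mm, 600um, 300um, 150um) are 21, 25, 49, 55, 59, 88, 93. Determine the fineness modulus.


FM = sum(cumulative % retained) / 100
= 390 / 100
= 3.9

3.9


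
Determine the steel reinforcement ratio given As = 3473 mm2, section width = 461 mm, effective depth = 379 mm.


rho = As / (b * d)
= 3473 / (461 * 379)
= 0.0199

0.0199


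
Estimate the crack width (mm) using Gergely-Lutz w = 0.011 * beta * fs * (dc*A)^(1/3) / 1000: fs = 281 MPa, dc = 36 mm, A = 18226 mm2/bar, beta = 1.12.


w = 0.011 * beta * fs * (dc * A)^(1/3) / 1000
= 0.011 * 1.12 * 281 * (36 * 18226)^(1/3) / 1000
= 0.301 mm

0.301


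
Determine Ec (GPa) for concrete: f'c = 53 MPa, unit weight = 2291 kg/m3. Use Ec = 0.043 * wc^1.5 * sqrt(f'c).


Ec = 0.043 * 2291^1.5 * sqrt(53) / 1000
= 34.33 GPa

34.33


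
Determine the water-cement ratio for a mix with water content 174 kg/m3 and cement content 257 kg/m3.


w/c = water / cement
w/c = 174 / 257 = 0.677

0.677


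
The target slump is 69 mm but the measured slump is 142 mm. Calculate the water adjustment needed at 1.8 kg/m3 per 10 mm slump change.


Difference = 69 - 142 = -73 mm
Water adjustment = -73 * 1.8 / 10 = -13.1 kg/m3

-13.1


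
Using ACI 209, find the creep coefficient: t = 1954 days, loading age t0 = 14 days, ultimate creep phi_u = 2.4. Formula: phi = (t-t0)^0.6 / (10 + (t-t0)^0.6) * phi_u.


dt = 1954 - 14 = 1940
phi = 1940^0.6 / (10 + 1940^0.6) * 2.4
= 2.169

2.169


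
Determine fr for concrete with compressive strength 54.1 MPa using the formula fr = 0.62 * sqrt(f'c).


fr = 0.62 * sqrt(54.1)
= 4.56 MPa

4.56


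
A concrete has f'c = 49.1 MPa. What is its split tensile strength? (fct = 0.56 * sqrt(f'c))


fct = 0.56 * sqrt(49.1)
= 0.56 * 7.007
= 3.924 MPa

3.924


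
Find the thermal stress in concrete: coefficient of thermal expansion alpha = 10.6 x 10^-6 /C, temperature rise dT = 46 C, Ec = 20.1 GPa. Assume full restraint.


sigma = alpha * dT * Ec
= 10.6e-6 * 46 * 20.1 * 1000
= 9.801 MPa

9.801


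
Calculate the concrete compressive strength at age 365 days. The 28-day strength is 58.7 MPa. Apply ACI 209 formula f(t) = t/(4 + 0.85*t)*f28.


f(365) = 365 / (4 + 0.85 * 365) * 58.7
= 365 / 314.25 * 58.7
= 68.18 MPa

68.18


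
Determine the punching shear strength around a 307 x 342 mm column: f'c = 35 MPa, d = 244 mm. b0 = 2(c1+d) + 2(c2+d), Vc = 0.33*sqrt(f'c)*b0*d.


b0 = 2*(307 + 244) + 2*(342 + 244) = 2274 mm
Vc = 0.33 * sqrt(35) * 2274 * 244 / 1000
= 1083.25 kN

1083.25


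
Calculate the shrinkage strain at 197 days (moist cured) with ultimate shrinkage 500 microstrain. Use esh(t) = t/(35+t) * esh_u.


esh(197) = 197 / (35 + 197) * 500
= 197 / 232 * 500
= 424.6 microstrain

424.6


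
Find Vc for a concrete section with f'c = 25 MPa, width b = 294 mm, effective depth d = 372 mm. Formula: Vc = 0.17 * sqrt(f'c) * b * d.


Vc = 0.17 * sqrt(25) * 294 * 372 / 1000
= 92.96 kN

92.96


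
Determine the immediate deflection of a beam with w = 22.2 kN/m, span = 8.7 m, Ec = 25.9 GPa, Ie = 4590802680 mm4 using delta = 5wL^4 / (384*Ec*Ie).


Convert: L = 8.7 m = 8700 mm, Ec = 25.9 GPa = 25900 MPa
delta = 5 * 22.2 * 8700^4 / (384 * 25900 * 4590802680)
= 13.93 mm

13.93


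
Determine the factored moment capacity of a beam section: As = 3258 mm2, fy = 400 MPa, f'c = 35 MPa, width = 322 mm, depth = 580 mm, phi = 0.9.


a = As * fy / (0.85 * f'c * b)
= 3258 * 400 / (0.85 * 35 * 322)
= 136.0405 mm
Mn = As * fy * (d - a/2) / 10^6
= 667.212 kN-m
phi*Mn = 0.9 * 667.212 = 600.49 kN-m

600.49


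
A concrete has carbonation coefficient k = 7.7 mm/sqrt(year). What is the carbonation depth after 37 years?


depth = k * sqrt(t)
= 7.7 * sqrt(37)
= 46.84 mm

46.84


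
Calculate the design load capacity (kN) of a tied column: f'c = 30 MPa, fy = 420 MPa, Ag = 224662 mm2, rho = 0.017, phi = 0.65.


Ast = rho * Ag = 0.017 * 224662 = 3819.254 mm2
phi*Pn = 0.65 * 0.80 * (0.85 * 30 * (224662 - 3819.254) + 420 * 3819.254) / 1000
= 3762.5 kN

3762.5


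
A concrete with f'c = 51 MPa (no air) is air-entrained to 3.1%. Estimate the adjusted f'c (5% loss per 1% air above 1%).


Strength loss = (3.1 - 1) * 5 = 10.5%
f'c = 51 * (1 - 10.5/100)
= 45.65 MPa

45.65


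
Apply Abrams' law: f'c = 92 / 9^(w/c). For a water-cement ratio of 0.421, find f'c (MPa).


f'c = 92 / 9^0.421
= 92 / 2.522
= 36.48 MPa

36.48


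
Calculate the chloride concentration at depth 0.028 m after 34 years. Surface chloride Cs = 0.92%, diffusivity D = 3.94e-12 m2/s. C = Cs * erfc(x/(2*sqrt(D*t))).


t_seconds = 34 * 365.25 * 24 * 3600 = 1072958400.0 s
arg = 0.028 / (2 * sqrt(3.94e-12 * 1072958400.0))
= 0.2153
erfc(0.2153) = 0.7607
C = 0.92 * 0.7607 = 0.6999%

0.6999


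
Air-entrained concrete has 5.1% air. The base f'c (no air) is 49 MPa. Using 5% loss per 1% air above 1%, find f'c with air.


Strength loss = (5.1 - 1) * 5 = 20.5%
f'c = 49 * (1 - 20.5/100)
= 38.96 MPa

38.96


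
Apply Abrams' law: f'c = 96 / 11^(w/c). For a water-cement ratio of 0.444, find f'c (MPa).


f'c = 96 / 11^0.444
= 96 / 2.9
= 33.1 MPa

33.1


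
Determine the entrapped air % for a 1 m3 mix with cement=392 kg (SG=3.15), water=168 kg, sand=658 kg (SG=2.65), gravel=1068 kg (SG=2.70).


Vol cement = 392 / (3.15 * 1000) = 0.124444 m3
Vol water = 168 / 1000 = 0.168 m3
Vol sand = 658 / (2.65 * 1000) = 0.248302 m3
Vol gravel = 1068 / (2.70 * 1000) = 0.395556 m3
Total solid + water volume = 0.936302 m3
Air = (1 - 0.936302) * 100 = 6.37%

6.37


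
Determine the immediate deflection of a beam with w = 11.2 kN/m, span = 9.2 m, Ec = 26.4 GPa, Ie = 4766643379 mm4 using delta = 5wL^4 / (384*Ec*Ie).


Convert: L = 9.2 m = 9200 mm, Ec = 26.4 GPa = 26400 MPa
delta = 5 * 11.2 * 9200^4 / (384 * 26400 * 4766643379)
= 8.3 mm

8.3


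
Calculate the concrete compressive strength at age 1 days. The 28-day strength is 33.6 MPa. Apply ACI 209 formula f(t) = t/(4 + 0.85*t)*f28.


f(1) = 1 / (4 + 0.85 * 1) * 33.6
= 1 / 4.85 * 33.6
= 6.93 MPa

6.93


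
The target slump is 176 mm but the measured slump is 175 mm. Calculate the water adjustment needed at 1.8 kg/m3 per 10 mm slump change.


Difference = 176 - 175 = 1 mm
Water adjustment = 1 * 1.8 / 10 = 0.2 kg/m3

0.2


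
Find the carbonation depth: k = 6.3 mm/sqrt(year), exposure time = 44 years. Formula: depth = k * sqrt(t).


depth = k * sqrt(t)
= 6.3 * sqrt(44)
= 41.79 mm

41.79


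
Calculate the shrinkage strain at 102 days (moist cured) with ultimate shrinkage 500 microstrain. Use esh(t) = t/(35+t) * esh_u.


esh(102) = 102 / (35 + 102) * 500
= 102 / 137 * 500
= 372.3 microstrain

372.3


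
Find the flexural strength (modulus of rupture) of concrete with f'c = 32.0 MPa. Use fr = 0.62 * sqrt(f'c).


fr = 0.62 * sqrt(32.0)
= 3.507 MPa

3.507


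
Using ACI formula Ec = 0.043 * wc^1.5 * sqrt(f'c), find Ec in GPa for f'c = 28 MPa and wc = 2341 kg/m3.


Ec = 0.043 * 2341^1.5 * sqrt(28) / 1000
= 25.77 GPa

25.77


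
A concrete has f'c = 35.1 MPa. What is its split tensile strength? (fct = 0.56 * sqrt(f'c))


fct = 0.56 * sqrt(35.1)
= 0.56 * 5.925
= 3.318 MPa

3.318


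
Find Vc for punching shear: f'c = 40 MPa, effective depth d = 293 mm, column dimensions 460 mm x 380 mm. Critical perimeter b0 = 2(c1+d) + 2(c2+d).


b0 = 2*(460 + 293) + 2*(380 + 293) = 2852 mm
Vc = 0.33 * sqrt(40) * 2852 * 293 / 1000
= 1744.06 kN

1744.06


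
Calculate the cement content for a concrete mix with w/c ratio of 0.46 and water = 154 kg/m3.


Cement = water / (w/c)
= 154 / 0.46
= 334.8 kg/m3

334.8


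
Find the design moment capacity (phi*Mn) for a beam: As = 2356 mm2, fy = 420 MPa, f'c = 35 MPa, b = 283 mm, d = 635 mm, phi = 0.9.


a = As * fy / (0.85 * f'c * b)
= 2356 * 420 / (0.85 * 35 * 283)
= 117.5307 mm
Mn = As * fy * (d - a/2) / 10^6
= 570.1957 kN-m
phi*Mn = 0.9 * 570.1957 = 513.18 kN-m

513.18


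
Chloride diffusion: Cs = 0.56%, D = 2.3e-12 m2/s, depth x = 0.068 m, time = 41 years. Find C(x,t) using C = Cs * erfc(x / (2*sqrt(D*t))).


t_seconds = 41 * 365.25 * 24 * 3600 = 1293861600.0 s
arg = 0.068 / (2 * sqrt(2.3e-12 * 1293861600.0))
= 0.6233
erfc(0.6233) = 0.3781
C = 0.56 * 0.3781 = 0.2117%

0.2117


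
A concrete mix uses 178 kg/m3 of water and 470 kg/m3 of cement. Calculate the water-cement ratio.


w/c = water / cement
w/c = 178 / 470 = 0.379

0.379


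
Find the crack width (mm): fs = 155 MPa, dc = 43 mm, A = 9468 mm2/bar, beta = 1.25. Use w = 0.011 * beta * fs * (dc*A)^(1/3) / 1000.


w = 0.011 * beta * fs * (dc * A)^(1/3) / 1000
= 0.011 * 1.25 * 155 * (43 * 9468)^(1/3) / 1000
= 0.158 mm

0.158


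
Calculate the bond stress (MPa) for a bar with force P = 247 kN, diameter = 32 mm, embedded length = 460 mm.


u = P / (pi * db * ld)
= 247 * 1000 / (pi * 32 * 460)
= 5.341 MPa

5.341


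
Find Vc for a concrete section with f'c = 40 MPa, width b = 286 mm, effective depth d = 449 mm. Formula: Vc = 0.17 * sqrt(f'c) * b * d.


Vc = 0.17 * sqrt(40) * 286 * 449 / 1000
= 138.07 kN

138.07


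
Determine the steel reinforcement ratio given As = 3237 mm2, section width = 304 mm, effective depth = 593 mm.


rho = As / (b * d)
= 3237 / (304 * 593)
= 0.018

0.018


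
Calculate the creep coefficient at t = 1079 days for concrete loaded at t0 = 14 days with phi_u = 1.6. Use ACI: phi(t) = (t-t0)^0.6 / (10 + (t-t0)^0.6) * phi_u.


dt = 1079 - 14 = 1065
phi = 1065^0.6 / (10 + 1065^0.6) * 1.6
= 1.388

1.388


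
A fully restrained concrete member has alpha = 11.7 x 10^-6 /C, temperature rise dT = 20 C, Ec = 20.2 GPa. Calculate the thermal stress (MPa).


sigma = alpha * dT * Ec
= 11.7e-6 * 20 * 20.2 * 1000
= 4.727 MPa

4.727


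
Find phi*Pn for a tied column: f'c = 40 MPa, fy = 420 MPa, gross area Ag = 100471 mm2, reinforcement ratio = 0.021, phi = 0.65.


Ast = rho * Ag = 0.021 * 100471 = 2109.891 mm2
phi*Pn = 0.65 * 0.80 * (0.85 * 40 * (100471 - 2109.891) + 420 * 2109.891) / 1000
= 2199.82 kN

2199.82


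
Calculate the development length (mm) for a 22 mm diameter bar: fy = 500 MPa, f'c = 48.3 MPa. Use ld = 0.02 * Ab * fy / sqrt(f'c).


Ab = pi * 22^2 / 4 = 380.133 mm2
ld = 0.02 * 380.133 * 500 / sqrt(48.3)
= 547.0 mm

547.0


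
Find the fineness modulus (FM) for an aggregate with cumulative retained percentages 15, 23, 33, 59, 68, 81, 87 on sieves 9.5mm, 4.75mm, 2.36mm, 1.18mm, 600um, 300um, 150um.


FM = sum(cumulative % retained) / 100
= 366 / 100
= 3.66

3.66


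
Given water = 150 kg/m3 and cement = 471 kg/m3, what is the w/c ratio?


w/c = water / cement
w/c = 150 / 471 = 0.318

0.318


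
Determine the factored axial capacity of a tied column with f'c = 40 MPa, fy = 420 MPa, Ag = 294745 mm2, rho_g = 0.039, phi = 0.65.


Ast = rho * Ag = 0.039 * 294745 = 11495.055 mm2
phi*Pn = 0.65 * 0.80 * (0.85 * 40 * (294745 - 11495.055) + 420 * 11495.055) / 1000
= 7518.38 kN

7518.38


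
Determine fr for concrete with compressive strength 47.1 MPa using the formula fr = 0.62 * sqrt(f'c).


fr = 0.62 * sqrt(47.1)
= 4.255 MPa

4.255


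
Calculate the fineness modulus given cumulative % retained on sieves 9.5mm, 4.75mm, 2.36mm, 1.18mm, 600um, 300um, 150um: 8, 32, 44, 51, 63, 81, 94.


FM = sum(cumulative % retained) / 100
= 373 / 100
= 3.73

3.73


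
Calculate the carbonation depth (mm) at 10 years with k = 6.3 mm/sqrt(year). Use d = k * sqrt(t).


depth = k * sqrt(t)
= 6.3 * sqrt(10)
= 19.92 mm

19.92


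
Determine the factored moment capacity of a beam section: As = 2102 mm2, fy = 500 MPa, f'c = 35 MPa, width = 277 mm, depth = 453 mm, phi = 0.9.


a = As * fy / (0.85 * f'c * b)
= 2102 * 500 / (0.85 * 35 * 277)
= 127.5369 mm
Mn = As * fy * (d - a/2) / 10^6
= 409.0823 kN-m
phi*Mn = 0.9 * 409.0823 = 368.17 kN-m

368.17


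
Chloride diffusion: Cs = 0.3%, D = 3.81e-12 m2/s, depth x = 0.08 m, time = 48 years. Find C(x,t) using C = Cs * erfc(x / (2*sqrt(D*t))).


t_seconds = 48 * 365.25 * 24 * 3600 = 1514764800.0 s
arg = 0.08 / (2 * sqrt(3.81e-12 * 1514764800.0))
= 0.5265
erfc(0.5265) = 0.4565
C = 0.3 * 0.4565 = 0.1369%

0.1369


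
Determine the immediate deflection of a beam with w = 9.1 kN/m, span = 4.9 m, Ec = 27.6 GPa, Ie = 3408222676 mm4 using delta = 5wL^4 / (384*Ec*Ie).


Convert: L = 4.9 m = 4900 mm, Ec = 27.6 GPa = 27600 MPa
delta = 5 * 9.1 * 4900^4 / (384 * 27600 * 3408222676)
= 0.73 mm

0.73


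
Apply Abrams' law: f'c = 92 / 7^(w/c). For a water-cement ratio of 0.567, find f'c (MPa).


f'c = 92 / 7^0.567
= 92 / 3.014
= 30.52 MPa

30.52


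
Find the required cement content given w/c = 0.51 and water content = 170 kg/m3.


Cement = water / (w/c)
= 170 / 0.51
= 333.3 kg/m3

333.3


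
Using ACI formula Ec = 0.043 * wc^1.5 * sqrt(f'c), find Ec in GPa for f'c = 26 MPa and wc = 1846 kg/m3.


Ec = 0.043 * 1846^1.5 * sqrt(26) / 1000
= 17.39 GPa

17.39


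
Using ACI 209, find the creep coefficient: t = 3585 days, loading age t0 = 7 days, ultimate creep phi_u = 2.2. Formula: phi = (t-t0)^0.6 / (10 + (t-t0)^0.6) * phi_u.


dt = 3585 - 7 = 3578
phi = 3578^0.6 / (10 + 3578^0.6) * 2.2
= 2.049

2.049


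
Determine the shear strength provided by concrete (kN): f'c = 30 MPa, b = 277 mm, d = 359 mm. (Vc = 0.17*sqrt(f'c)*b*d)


Vc = 0.17 * sqrt(30) * 277 * 359 / 1000
= 92.59 kN

92.59


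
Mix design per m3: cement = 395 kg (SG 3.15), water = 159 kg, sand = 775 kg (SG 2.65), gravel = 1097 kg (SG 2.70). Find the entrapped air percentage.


Vol cement = 395 / (3.15 * 1000) = 0.125397 m3
Vol water = 159 / 1000 = 0.159 m3
Vol sand = 775 / (2.65 * 1000) = 0.292453 m3
Vol gravel = 1097 / (2.70 * 1000) = 0.406296 m3
Total solid + water volume = 0.983146 m3
Air = (1 - 0.983146) * 100 = 1.69%

1.69


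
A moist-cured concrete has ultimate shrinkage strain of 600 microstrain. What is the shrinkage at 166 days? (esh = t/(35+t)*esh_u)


esh(166) = 166 / (35 + 166) * 600
= 166 / 201 * 600
= 495.5 microstrain

495.5


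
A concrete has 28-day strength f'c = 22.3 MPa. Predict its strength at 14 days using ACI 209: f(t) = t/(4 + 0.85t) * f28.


f(14) = 14 / (4 + 0.85 * 14) * 22.3
= 14 / 15.9 * 22.3
= 19.64 MPa

19.64


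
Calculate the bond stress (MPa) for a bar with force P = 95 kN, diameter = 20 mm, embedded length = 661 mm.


u = P / (pi * db * ld)
= 95 * 1000 / (pi * 20 * 661)
= 2.287 MPa

2.287


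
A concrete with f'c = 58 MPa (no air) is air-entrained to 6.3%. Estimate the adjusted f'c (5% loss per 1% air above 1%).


Strength loss = (6.3 - 1) * 5 = 26.5%
f'c = 58 * (1 - 26.5/100)
= 42.63 MPa

42.63


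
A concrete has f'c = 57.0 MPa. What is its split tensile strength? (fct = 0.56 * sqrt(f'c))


fct = 0.56 * sqrt(57.0)
= 0.56 * 7.55
= 4.228 MPa

4.228


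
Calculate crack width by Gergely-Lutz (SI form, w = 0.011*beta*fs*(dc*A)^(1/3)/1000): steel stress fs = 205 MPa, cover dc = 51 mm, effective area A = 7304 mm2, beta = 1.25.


w = 0.011 * beta * fs * (dc * A)^(1/3) / 1000
= 0.011 * 1.25 * 205 * (51 * 7304)^(1/3) / 1000
= 0.203 mm

0.203
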